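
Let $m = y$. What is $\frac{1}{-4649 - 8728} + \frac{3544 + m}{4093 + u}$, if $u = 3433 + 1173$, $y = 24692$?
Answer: $\frac{377704273}{116366523} \approx 3.2458$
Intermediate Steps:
$m = 24692$
$u = 4606$
$\frac{1}{-4649 - 8728} + \frac{3544 + m}{4093 + u} = \frac{1}{-4649 - 8728} + \frac{3544 + 24692}{4093 + 4606} = \frac{1}{-13377} + \frac{28236}{8699} = - \frac{1}{13377} + 28236 \cdot \frac{1}{8699} = - \frac{1}{13377} + \frac{28236}{8699} = \frac{377704273}{116366523}$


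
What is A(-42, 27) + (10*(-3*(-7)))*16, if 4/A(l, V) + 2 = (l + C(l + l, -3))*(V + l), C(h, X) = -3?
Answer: 2261284/673 ≈ 3360.0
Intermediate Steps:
A(l, V) = 4/(-2 + (-3 + l)*(V + l)) (A(l, V) = 4/(-2 + (l - 3)*(V + l)) = 4/(-2 + (-3 + l)*(V + l)))
A(-42, 27) + (10*(-3*(-7)))*16 = 4/(-2 + (-42)² - 3*27 - 3*(-42) + 27*(-42)) + (10*(-3*(-7)))*16 = 4/(-2 + 1764 - 81 + 126 - 1134) + (10*21)*16 = 4/673 + 210*16 = 4*(1/673) + 3360 = 4/673 + 3360 = 2261284/673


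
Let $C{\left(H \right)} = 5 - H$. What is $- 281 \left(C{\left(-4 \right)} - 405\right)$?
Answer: $111276$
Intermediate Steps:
$- 281 \left(C{\left(-4 \right)} - 405\right) = - 281 \left(\left(5 - -4\right) - 405\right) = - 281 \left(\left(5 + 4\right) - 405\right) = - 281 \left(9 - 405\right) = \left(-281\right) \left(-396\right) = 111276$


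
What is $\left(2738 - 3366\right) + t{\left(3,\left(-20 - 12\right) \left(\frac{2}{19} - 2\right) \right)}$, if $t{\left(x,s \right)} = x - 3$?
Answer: $-628$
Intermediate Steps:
$t{\left(x,s \right)} = -3 + x$
$\left(2738 - 3366\right) + t{\left(3,\left(-20 - 12\right) \left(\frac{2}{19} - 2\right) \right)} = \left(2738 - 3366\right) + \left(-3 + 3\right) = -628 + 0 = -628$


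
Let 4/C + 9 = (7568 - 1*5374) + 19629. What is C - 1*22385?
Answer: -244153193/10907 ≈ -22385.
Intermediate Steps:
C = 2/10907 (C = 4/(-9 + ((7568 - 1*5374) + 19629)) = 4/(-9 + ((7568 - 5374) + 19629)) = 4/(-9 + (2194 + 19629)) = 4/(-9 + 21823) = 4/21814 = 4*(1/21814) = 2/10907 ≈ 0.00018337)
C - 1*22385 = 2/10907 - 1*22385 = 2/10907 - 22385 = -244153193/10907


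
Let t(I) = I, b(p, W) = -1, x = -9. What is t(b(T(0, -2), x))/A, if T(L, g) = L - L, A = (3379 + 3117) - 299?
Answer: -1/6197 ≈ -0.00016137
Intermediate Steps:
A = 6197 (A = 6496 - 299 = 6197)
T(L, g) = 0
t(b(T(0, -2), x))/A = -1/6197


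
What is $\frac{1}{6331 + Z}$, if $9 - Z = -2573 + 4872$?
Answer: $\frac{1}{4041} \approx 0.00024746$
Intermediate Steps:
$Z = -2290$ ($Z = 9 - \left(-2573 + 4872\right) = 9 - 2299 = -2290$)
$\frac{1}{6331 + Z} = \frac{1}{6331 - 2290} = \frac{1}{4041}$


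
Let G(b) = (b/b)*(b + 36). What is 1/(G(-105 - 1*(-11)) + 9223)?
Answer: 1/9165 ≈ 0.00010911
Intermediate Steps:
G(b) = 36 + b (G(b) = 1*(36 + b) = 36 + b)
1/(G(-105 - 1*(-11)) + 9223) = 1/((36 + (-105 - 1*(-11))) + 9223) = 1/((36 + (-105 + 11)) + 9223) = 1/((36 - 94) + 9223) = 1/(-58 + 9223) = 1/9165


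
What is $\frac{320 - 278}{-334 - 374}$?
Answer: $- \frac{7}{118} \approx -0.059322$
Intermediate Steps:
$\frac{320 - 278}{-334 - 374} = \frac{42}{-708} = 42 \left(- \frac{1}{708}\right) = - \frac{7}{118}$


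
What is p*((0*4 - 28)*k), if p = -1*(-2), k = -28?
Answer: 1568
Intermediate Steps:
p = 2
p*((0*4 - 28)*k) = 2*((0*4 - 28)*(-28)) = 2*((0 - 28)*(-28)) = 2*(-28*(-28)) = 2*784 = 1568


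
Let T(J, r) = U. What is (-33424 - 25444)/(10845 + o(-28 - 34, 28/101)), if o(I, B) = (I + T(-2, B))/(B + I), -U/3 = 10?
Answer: -183491556/33808511 ≈ -5.4274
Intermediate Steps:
U = -30 (U = -3*10 = -30)
T(J, r) = -30
o(I, B) = (-30 + I)/(B + I) (o(I, B) = (I - 30)/(B + I) = (-30 + I)/(B + I))
(-33424 - 25444)/(10845 + o(-28 - 34, 28/101)) = (-33424 - 25444)/(10845 + (-30 + (-28 - 34))/(28/101 + (-28 - 34))) = -58868/(10845 + (-30 - 62)/(28*(1/101) - 62)) = -58868/(10845 - 92/(28/101 - 62)) = -58868/(10845 - 92/(-6234/101)) = -58868/(10845 - 101/6234*(-92)) = -58868/(10845 + 4646/3117) = -58868/33808511/3117 = -58868*3117/33808511 = -183491556/33808511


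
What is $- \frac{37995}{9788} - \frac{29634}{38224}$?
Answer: $- \frac{217797309}{46767064} \approx -4.6571$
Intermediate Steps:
$- \frac{37995}{9788} - \frac{29634}{38224} = \left(-37995\right) \frac{1}{9788} - \frac{14817}{19112} = - \frac{37995}{9788} - \frac{14817}{19112} = - \frac{217797309}{46767064}$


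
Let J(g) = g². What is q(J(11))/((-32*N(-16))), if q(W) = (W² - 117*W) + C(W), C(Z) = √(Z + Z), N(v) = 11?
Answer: -11/8 - √2/32 ≈ -1.4192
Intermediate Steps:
C(Z) = √2*√Z (C(Z) = √(2*Z) = √2*√Z)
q(W) = W² - 117*W + √2*√W (q(W) = (W² - 117*W) + √2*√W = W² - 117*W + √2*√W)
q(J(11))/((-32*N(-16))) = ((11²)² - 117*11² + √2*√(11²))/((-32*11)) = (121² - 117*121 + √2*√121)/(-352) = (14641 - 14157 + √2*11)*(-1/352) = (14641 - 14157 + 11*√2)*(-1/352) = (484 + 11*√2)*(-1/352) = -11/8 - √2/32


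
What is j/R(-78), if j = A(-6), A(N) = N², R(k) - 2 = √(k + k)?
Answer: 9/20 - 9*I*√39/20 ≈ 0.45 - 2.8102*I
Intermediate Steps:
R(k) = 2 + √2*√k (R(k) = 2 + √(k + k) = 2 + √(2*k) = 2 + √2*√k)
j = 36 (j = (-6)² = 36)
j/R(-78) = 36/(2 + √2*√(-78)) = 36/(2 + √2*(I*√78)) = 36/(2 + 2*I*√39)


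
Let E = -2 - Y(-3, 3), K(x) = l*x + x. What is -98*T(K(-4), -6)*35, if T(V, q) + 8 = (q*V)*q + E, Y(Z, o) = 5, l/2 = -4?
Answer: -3405990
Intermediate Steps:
l = -8 (l = 2*(-4) = -8)
K(x) = -7*x (K(x) = -8*x + x = -7*x)
E = -7 (E = -2 - 1*5 = -2 - 5 = -7)
T(V, q) = -15 + V*q² (T(V, q) = -8 + ((q*V)*q - 7) = -8 + ((V*q)*q - 7) = -8 + (V*q² - 7) = -8 + (-7 + V*q²) = -15 + V*q²)
-98*T(K(-4), -6)*35 = -98*(-15 - 7*(-4)*(-6)²)*35 = -98*(-15 + 28*36)*35 = -98*(-15 + 1008)*35 = -98*993*35 = -97314*35 = -3405990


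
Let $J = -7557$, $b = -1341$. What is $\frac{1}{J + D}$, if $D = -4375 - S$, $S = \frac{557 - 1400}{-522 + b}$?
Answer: $- \frac{621}{7410053} \approx -8.3805 \cdot 10^{-5}$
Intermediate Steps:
$S = \frac{281}{621}$ ($S = \frac{557 - 1400}{-522 - 1341} = - \frac{843}{-1863} = \left(-843\right) \left(- \frac{1}{1863}\right) = \frac{281}{621} \approx 0.4525$)
$D = - \frac{2717156}{621}$ ($D = -4375 - \frac{281}{621} = - \frac{2717156}{621} \approx -4375.5$)
$\frac{1}{J + D} = \frac{1}{-7557 - \frac{2717156}{621}} = \frac{1}{- \frac{7410053}{621}} = - \frac{621}{7410053}$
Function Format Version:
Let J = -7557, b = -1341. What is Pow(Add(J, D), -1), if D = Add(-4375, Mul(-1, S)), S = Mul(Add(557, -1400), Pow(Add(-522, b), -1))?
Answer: Rational(-621, 7410053) ≈ -8.3805e-5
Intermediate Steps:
S = Rational(281, 621) (S = Mul(Add(557, -1400), Pow(Add(-522, -1341), -1)) = Mul(-843, Pow(-1863, -1)) = Mul(-843, Rational(-1, 1863)) = Rational(281, 621) ≈ 0.45250)
D = Rational(-2717156, 621) (D = Add(-4375, Mul(-1, Rational(281, 621))) = Add(-4375, Rational(-281, 621)) = Rational(-2717156, 621) ≈ -4375.5)
Pow(Add(J, D), -1) = Pow(Add(-7557, Rational(-2717156, 621)), -1) = Pow(Rational(-7410053, 621), -1) = Rational(-621, 7410053)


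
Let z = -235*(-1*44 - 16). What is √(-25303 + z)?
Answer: I*√11203 ≈ 105.84*I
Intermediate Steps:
z = 14100 (z = -235*(-44 - 16) = -235*(-60) = 14100)
√(-25303 + z) = √(-25303 + 14100) = √(-11203) = I*√11203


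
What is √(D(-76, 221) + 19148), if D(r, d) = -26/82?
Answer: √32187255/41 ≈ 138.38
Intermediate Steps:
D(r, d) = -13/41 (D(r, d) = -26*1/82 = -13/41)
√(D(-76, 221) + 19148) = √(-13/41 + 19148) = √(785055/41) = √32187255/41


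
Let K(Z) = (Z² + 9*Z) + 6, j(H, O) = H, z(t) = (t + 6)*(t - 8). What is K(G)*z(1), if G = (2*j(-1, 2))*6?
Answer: -2058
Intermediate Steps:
z(t) = (-8 + t)*(6 + t) (z(t) = (6 + t)*(-8 + t) = (-8 + t)*(6 + t))
G = -12 (G = (2*(-1))*6 = -2*6 = -12)
K(Z) = 6 + Z² + 9*Z
K(G)*z(1) = (6 + (-12)² + 9*(-12))*(-48 + 1² - 2*1) = (6 + 144 - 108)*(-48 + 1 - 2) = 42*(-49) = -2058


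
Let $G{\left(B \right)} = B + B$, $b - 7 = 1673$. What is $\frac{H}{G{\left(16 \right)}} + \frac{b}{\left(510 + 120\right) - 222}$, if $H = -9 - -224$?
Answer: $\frac{5895}{544} \approx 10.836$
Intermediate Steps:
$b = 1680$ ($b = 7 + 1673 = 1680$)
$G{\left(B \right)} = 2 B$
$H = 215$ ($H = -9 + 224 = 215$)
$\frac{H}{G{\left(16 \right)}} + \frac{b}{\left(510 + 120\right) - 222} = \frac{215}{2 \cdot 16} + \frac{1680}{\left(510 + 120\right) - 222} = \frac{215}{32} + \frac{1680}{630 - 222} = 215 \cdot \frac{1}{32} + \frac{1680}{408} = \frac{215}{32} + 1680 \cdot \frac{1}{408} = \frac{215}{32} + \frac{70}{17} = \frac{5895}{544}$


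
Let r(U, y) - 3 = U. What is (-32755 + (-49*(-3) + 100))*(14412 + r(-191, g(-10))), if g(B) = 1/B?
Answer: -462393792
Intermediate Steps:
r(U, y) = 3 + U
(-32755 + (-49*(-3) + 100))*(14412 + r(-191, g(-10))) = (-32755 + (-49*(-3) + 100))*(14412 + (3 - 191)) = (-32755 + (147 + 100))*(14412 - 188) = (-32755 + 247)*14224 = -32508*14224 = -462393792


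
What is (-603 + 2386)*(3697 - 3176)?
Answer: 928943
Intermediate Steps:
(-603 + 2386)*(3697 - 3176) = 1783*521 = 928943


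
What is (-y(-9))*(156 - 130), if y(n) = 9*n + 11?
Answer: 1820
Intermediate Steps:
y(n) = 11 + 9*n
(-y(-9))*(156 - 130) = (-(11 + 9*(-9)))*(156 - 130) = -(11 - 81)*26 = -1*(-70)*26 = 70*26 = 1820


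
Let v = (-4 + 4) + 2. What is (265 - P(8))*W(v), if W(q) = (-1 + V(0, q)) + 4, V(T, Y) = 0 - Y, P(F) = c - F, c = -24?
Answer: 297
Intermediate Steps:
P(F) = -24 - F
V(T, Y) = -Y
v = 2 (v = 0 + 2 = 2)
W(q) = 3 - q (W(q) = (-1 - q) + 4 = 3 - q)
(265 - P(8))*W(v) = (265 - (-24 - 1*8))*(3 - 1*2) = (265 - (-24 - 8))*(3 - 2) = (265 - 1*(-32))*1 = (265 + 32)*1 = 297*1 = 297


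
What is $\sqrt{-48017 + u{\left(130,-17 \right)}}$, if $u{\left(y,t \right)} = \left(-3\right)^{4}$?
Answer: $8 i \sqrt{749} \approx 218.94 i$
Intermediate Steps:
$u{\left(y,t \right)} = 81$
$\sqrt{-48017 + u{\left(130,-17 \right)}} = \sqrt{-48017 + 81} = \sqrt{-47936} = 8 i \sqrt{749}$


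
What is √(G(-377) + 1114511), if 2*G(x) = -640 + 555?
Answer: √4457874/2 ≈ 1055.7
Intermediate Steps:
G(x) = -85/2 (G(x) = (-640 + 555)/2 = (½)*(-85) = -85/2)
√(G(-377) + 1114511) = √(-85/2 + 1114511) = √(2228937/2) = √4457874/2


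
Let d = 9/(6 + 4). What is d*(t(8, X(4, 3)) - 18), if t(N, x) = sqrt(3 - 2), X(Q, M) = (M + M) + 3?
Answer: -153/10 ≈ -15.300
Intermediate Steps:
X(Q, M) = 3 + 2*M (X(Q, M) = 2*M + 3 = 3 + 2*M)
t(N, x) = 1 (t(N, x) = sqrt(1) = 1)
d = 9/10 ≈ 0.90000
d*(t(8, X(4, 3)) - 18) = 9*(1 - 18)/10 = (9/10)*(-17) = -153/10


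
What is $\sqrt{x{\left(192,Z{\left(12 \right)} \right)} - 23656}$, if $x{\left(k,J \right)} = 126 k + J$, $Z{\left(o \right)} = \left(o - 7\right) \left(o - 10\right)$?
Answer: $\sqrt{546} \approx 23.367$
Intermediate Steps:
$Z{\left(o \right)} = \left(-10 + o\right) \left(-7 + o\right)$ ($Z{\left(o \right)} = \left(-7 + o\right) \left(-10 + o\right) = \left(-10 + o\right) \left(-7 + o\right)$)
$x{\left(k,J \right)} = J + 126 k$
$\sqrt{x{\left(192,Z{\left(12 \right)} \right)} - 23656} = \sqrt{\left(\left(70 + 12^{2} - 204\right) + 126 \cdot 192\right) - 23656} = \sqrt{\left(\left(70 + 144 - 204\right) + 24192\right) - 23656} = \sqrt{\left(10 + 24192\right) - 23656} = \sqrt{24202 - 23656} = \sqrt{546}$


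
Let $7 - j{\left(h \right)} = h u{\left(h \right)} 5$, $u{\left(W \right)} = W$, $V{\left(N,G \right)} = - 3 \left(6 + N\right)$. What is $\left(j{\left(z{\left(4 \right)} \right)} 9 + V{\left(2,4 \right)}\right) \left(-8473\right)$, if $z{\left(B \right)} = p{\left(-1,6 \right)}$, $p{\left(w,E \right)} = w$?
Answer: $50838$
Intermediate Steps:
$z{\left(B \right)} = -1$
$V{\left(N,G \right)} = -18 - 3 N$
$j{\left(h \right)} = 7 - 5 h^{2}$ ($j{\left(h \right)} = 7 - h h 5 = 7 - h^{2} \cdot 5 = 7 - 5 h^{2}$)
$\left(j{\left(z{\left(4 \right)} \right)} 9 + V{\left(2,4 \right)}\right) \left(-8473\right) = \left(\left(7 - 5 \left(-1\right)^{2}\right) 9 - 24\right) \left(-8473\right) = \left(\left(7 - 5\right) 9 - 24\right) \left(-8473\right) = \left(2 \cdot 9 - 24\right) \left(-8473\right) = \left(18 - 24\right) \left(-8473\right) = \left(-6\right) \left(-8473\right) = 50838$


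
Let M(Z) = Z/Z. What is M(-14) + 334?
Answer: 335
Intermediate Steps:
M(Z) = 1
M(-14) + 334 = 1 + 334 = 335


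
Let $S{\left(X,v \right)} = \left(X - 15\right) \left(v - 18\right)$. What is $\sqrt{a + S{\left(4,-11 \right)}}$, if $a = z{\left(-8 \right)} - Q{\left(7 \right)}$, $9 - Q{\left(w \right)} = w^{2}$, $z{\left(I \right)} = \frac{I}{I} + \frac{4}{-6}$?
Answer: $\frac{7 \sqrt{66}}{3} \approx 18.956$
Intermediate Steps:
$z{\left(I \right)} = \frac{1}{3}$ ($z{\left(I \right)} = 1 + 4 \left(- \frac{1}{6}\right) = 1 - \frac{2}{3} = \frac{1}{3}$)
$Q{\left(w \right)} = 9 - w^{2}$
$S{\left(X,v \right)} = \left(-18 + v\right) \left(-15 + X\right)$ ($S{\left(X,v \right)} = \left(-15 + X\right) \left(-18 + v\right) = \left(-18 + v\right) \left(-15 + X\right)$)
$a = \frac{121}{3}$ ($a = \frac{1}{3} - \left(9 - 7^{2}\right) = \frac{1}{3} - \left(9 - 49\right) = \frac{1}{3} - -40 = \frac{1}{3} + 40 = \frac{121}{3} \approx 40.333$)
$\sqrt{a + S{\left(4,-11 \right)}} = \sqrt{\frac{121}{3} + \left(270 - 72 - -165 + 4 \left(-11\right)\right)} = \sqrt{\frac{121}{3} + \left(270 - 72 + 165 - 44\right)} = \sqrt{\frac{121}{3} + 319} = \sqrt{\frac{1078}{3}} = \frac{7 \sqrt{66}}{3}$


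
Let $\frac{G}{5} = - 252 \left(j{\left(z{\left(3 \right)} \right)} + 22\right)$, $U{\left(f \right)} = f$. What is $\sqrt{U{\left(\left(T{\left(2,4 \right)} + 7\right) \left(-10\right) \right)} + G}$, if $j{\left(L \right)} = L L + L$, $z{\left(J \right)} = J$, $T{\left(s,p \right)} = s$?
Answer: $9 i \sqrt{530} \approx 207.2 i$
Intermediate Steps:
$j{\left(L \right)} = L + L^{2}$ ($j{\left(L \right)} = L^{2} + L = L + L^{2}$)
$G = -42840$ ($G = 5 \left(- 252 \left(3 \left(1 + 3\right) + 22\right)\right) = 5 \left(- 252 \left(3 \cdot 4 + 22\right)\right) = 5 \left(- 252 \left(12 + 22\right)\right) = 5 \left(\left(-252\right) 34\right) = 5 \left(-8568\right) = -42840$)
$\sqrt{U{\left(\left(T{\left(2,4 \right)} + 7\right) \left(-10\right) \right)} + G} = \sqrt{\left(2 + 7\right) \left(-10\right) - 42840} = \sqrt{9 \left(-10\right) - 42840} = \sqrt{-90 - 42840} = \sqrt{-42930} = 9 i \sqrt{530}$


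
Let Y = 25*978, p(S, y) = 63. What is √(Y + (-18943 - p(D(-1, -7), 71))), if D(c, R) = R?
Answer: 2*√1361 ≈ 73.783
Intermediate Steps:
Y = 24450
√(Y + (-18943 - p(D(-1, -7), 71))) = √(24450 + (-18943 - 1*63)) = √(24450 + (-18943 - 63)) = √(24450 - 19006) = √5444 = 2*√1361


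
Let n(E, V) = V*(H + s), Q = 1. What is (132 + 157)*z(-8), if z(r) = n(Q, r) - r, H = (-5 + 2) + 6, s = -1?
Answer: -2312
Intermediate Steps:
H = 3 (H = -3 + 6 = 3)
n(E, V) = 2*V (n(E, V) = V*(3 - 1) = V*2 = 2*V)
z(r) = r (z(r) = 2*r - r = r)
(132 + 157)*z(-8) = (132 + 157)*(-8) = 289*(-8) = -2312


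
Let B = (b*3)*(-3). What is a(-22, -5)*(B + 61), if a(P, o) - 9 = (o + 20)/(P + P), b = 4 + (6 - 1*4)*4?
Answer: -17907/44 ≈ -406.98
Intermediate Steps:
b = 12 (b = 4 + (6 - 4)*4 = 4 + 2*4 = 4 + 8 = 12)
a(P, o) = 9 + (20 + o)/(2*P) (a(P, o) = 9 + (o + 20)/(P + P) = 9 + (20 + o)/((2*P)) = 9 + (20 + o)*(1/(2*P)) = 9 + (20 + o)/(2*P))
B = -108 (B = (12*3)*(-3) = 36*(-3) = -108)
a(-22, -5)*(B + 61) = ((½)*(20 - 5 + 18*(-22))/(-22))*(-108 + 61) = ((½)*(-1/22)*(20 - 5 - 396))*(-47) = ((½)*(-1/22)*(-381))*(-47) = (381/44)*(-47) = -17907/44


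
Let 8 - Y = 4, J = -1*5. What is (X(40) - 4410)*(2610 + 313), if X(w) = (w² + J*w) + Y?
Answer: -8786538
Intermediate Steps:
J = -5
Y = 4 (Y = 8 - 1*4 = 8 - 4 = 4)
X(w) = 4 + w² - 5*w (X(w) = (w² - 5*w) + 4 = 4 + w² - 5*w)
(X(40) - 4410)*(2610 + 313) = ((4 + 40² - 5*40) - 4410)*(2610 + 313) = ((4 + 1600 - 200) - 4410)*2923 = (1404 - 4410)*2923 = -3006*2923 = -8786538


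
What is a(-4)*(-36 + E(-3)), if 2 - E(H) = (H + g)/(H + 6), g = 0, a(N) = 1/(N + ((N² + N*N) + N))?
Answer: -11/8 ≈ -1.3750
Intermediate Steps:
a(N) = 1/(2*N + 2*N²) (a(N) = 1/(N + ((N² + N²) + N)) = 1/(N + (2*N² + N)) = 1/(N + (N + 2*N²)) = 1/(2*N + 2*N²))
E(H) = 2 - H/(6 + H) (E(H) = 2 - (H + 0)/(H + 6) = 2 - H/(6 + H))
a(-4)*(-36 + E(-3)) = ((½)/(-4*(1 - 4)))*(-36 + (12 - 3)/(6 - 3)) = ((½)*(-¼)/(-3))*(-36 + 9/3) = ((½)*(-¼)*(-⅓))*(-36 + (⅓)*9) = (-36 + 3)/24 = (1/24)*(-33) = -11/8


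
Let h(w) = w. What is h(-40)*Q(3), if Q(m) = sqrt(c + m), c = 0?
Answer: -40*sqrt(3) ≈ -69.282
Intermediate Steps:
Q(m) = sqrt(m) (Q(m) = sqrt(0 + m) = sqrt(m))
h(-40)*Q(3) = -40*sqrt(3)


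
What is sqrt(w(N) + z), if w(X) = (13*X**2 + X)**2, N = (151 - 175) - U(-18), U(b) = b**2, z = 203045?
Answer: sqrt(2477488795061) ≈ 1.5740e+6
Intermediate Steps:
N = -348 (N = (151 - 175) - 1*(-18)**2 = -24 - 1*324 = -24 - 324 = -348)
w(X) = (X + 13*X**2)**2
sqrt(w(N) + z) = sqrt((-348)**2*(1 + 13*(-348))**2 + 203045) = sqrt(121104*(1 - 4524)**2 + 203045) = sqrt(121104*(-4523)**2 + 203045) = sqrt(121104*20457529 + 203045) = sqrt(2477488592016 + 203045) = sqrt(2477488795061)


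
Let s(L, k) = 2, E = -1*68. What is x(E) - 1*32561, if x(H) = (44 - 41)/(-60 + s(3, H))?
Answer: -1888541/58 ≈ -32561.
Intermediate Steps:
E = -68
x(H) = -3/58 (x(H) = (44 - 41)/(-60 + 2) = 3/(-58) = 3*(-1/58) = -3/58)
x(E) - 1*32561 = -3/58 - 1*32561 = -3/58 - 32561 = -1888541/58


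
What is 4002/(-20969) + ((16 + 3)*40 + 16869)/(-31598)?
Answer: -8133077/10861942 ≈ -0.74877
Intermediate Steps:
4002/(-20969) + ((16 + 3)*40 + 16869)/(-31598) = 4002*(-1/20969) + (19*40 + 16869)*(-1/31598) = -4002/20969 + (760 + 16869)*(-1/31598) = -4002/20969 + 17629*(-1/31598) = -4002/20969 - 289/518 = -8133077/10861942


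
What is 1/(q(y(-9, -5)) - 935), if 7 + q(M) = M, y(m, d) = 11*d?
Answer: -1/997 ≈ -0.0010030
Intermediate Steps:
q(M) = -7 + M
1/(q(y(-9, -5)) - 935) = 1/((-7 + 11*(-5)) - 935) = 1/((-7 - 55) - 935) = 1/(-62 - 935) = 1/(-997) = -1/997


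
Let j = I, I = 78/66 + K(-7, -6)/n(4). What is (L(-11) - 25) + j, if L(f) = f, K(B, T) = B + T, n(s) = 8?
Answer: -3207/88 ≈ -36.443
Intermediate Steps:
I = -39/88 (I = 78/66 + (-7 - 6)/8 = 78*(1/66) - 13*⅛ = 13/11 - 13/8 = -39/88 ≈ -0.44318)
j = -39/88 ≈ -0.44318
(L(-11) - 25) + j = (-11 - 25) - 39/88 = -36 - 39/88 = -3207/88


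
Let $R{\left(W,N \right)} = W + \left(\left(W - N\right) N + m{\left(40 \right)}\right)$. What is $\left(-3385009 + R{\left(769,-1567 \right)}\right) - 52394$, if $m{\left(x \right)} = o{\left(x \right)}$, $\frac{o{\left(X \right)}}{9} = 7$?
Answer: $-7097083$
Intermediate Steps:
$o{\left(X \right)} = 63$ ($o{\left(X \right)} = 9 \cdot 7 = 63$)
$m{\left(x \right)} = 63$
$R{\left(W,N \right)} = 63 + W + N \left(W - N\right)$ ($R{\left(W,N \right)} = W + \left(\left(W - N\right) N + 63\right) = W + \left(N \left(W - N\right) + 63\right) = W + \left(63 + N \left(W - N\right)\right) = 63 + W + N \left(W - N\right)$)
$\left(-3385009 + R{\left(769,-1567 \right)}\right) - 52394 = \left(-3385009 + \left(63 + 769 - \left(-1567\right)^{2} - 1205023\right)\right) - 52394 = \left(-3385009 + \left(63 + 769 - 2455489 - 1205023\right)\right) - 52394 = \left(-3385009 - 3659680\right) - 52394 = -7044689 - 52394 = -7097083$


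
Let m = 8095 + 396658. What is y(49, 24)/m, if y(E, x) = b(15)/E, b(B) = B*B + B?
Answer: 240/19832897 ≈ 1.2101e-5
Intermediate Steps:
b(B) = B + B² (b(B) = B² + B = B + B²)
y(E, x) = 240/E (y(E, x) = (15*(1 + 15))/E = (15*16)/E = 240/E)
m = 404753
y(49, 24)/m = (240/49)/404753 = (240*(1/49))*(1/404753) = (240/49)*(1/404753) = 240/19832897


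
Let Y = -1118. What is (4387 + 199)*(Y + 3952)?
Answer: 12996724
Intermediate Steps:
(4387 + 199)*(Y + 3952) = (4387 + 199)*(-1118 + 3952) = 4586*2834 = 12996724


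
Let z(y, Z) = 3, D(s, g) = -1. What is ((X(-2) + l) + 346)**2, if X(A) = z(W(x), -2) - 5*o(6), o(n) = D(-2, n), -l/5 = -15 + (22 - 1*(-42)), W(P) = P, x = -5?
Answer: 11881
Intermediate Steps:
l = -245 (l = -5*(-15 + (22 - 1*(-42))) = -5*(-15 + (22 + 42)) = -5*(-15 + 64) = -5*49 = -245)
o(n) = -1
X(A) = 8 (X(A) = 3 - 5*(-1) = 3 + 5 = 8)
((X(-2) + l) + 346)**2 = ((8 - 245) + 346)**2 = (-237 + 346)**2 = 109**2 = 11881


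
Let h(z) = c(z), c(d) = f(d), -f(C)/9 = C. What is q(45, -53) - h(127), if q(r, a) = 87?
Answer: 1230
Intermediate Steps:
f(C) = -9*C
c(d) = -9*d
h(z) = -9*z
q(45, -53) - h(127) = 87 - (-9)*127 = 87 - 1*(-1143) = 87 + 1143 = 1230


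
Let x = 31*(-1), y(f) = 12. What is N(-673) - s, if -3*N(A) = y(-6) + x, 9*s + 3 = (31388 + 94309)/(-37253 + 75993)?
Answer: 56377/8940 ≈ 6.3062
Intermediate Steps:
s = 81/2980 (s = -⅓ + ((31388 + 94309)/(-37253 + 75993))/9 = -⅓ + (125697/38740)/9 = -⅓ + (125697*(1/38740))/9 = -⅓ + (⅑)*(9669/2980) = -⅓ + 3223/8940 = 81/2980 ≈ 0.027181)
x = -31
N(A) = 19/3 (N(A) = -(12 - 31)/3 = -⅓*(-19) = 19/3)
N(-673) - s = 19/3 - 1*81/2980 = 19/3 - 81/2980 = 56377/8940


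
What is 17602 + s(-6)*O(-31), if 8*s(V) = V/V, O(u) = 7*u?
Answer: 140599/8 ≈ 17575.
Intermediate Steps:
s(V) = ⅛ (s(V) = (V/V)/8 = (⅛)*1 = ⅛)
17602 + s(-6)*O(-31) = 17602 + (7*(-31))/8 = 17602 + (⅛)*(-217) = 17602 - 217/8 = 140599/8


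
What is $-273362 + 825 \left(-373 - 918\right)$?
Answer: $-1338437$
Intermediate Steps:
$-273362 + 825 \left(-373 - 918\right) = -273362 + 825 \left(-1291\right) = -273362 - 1065075 = -1338437$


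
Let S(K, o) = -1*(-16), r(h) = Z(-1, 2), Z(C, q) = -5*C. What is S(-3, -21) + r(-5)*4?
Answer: 36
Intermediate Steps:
r(h) = 5 (r(h) = -5*(-1) = 5)
S(K, o) = 16
S(-3, -21) + r(-5)*4 = 16 + 5*4 = 16 + 20 = 36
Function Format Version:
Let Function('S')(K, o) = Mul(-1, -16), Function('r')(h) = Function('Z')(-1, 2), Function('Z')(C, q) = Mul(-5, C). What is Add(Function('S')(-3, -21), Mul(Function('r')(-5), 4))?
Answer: 36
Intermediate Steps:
Function('r')(h) = 5 (Function('r')(h) = Mul(-5, -1) = 5)
Function('S')(K, o) = 16
Add(Function('S')(-3, -21), Mul(Function('r')(-5), 4)) = Add(16, Mul(5, 4)) = Add(16, 20) = 36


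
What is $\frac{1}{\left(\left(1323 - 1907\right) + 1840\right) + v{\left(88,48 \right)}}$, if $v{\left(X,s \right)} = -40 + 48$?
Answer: $\frac{1}{1264} \approx 0.00079114$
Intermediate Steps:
$v{\left(X,s \right)} = 8$
$\frac{1}{\left(\left(1323 - 1907\right) + 1840\right) + v{\left(88,48 \right)}} = \frac{1}{\left(\left(1323 - 1907\right) + 1840\right) + 8} = \frac{1}{\left(-584 + 1840\right) + 8} = \frac{1}{1256 + 8} = \frac{1}{1264}$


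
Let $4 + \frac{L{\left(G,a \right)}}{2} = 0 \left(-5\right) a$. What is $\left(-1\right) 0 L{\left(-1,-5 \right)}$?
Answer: $0$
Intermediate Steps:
$L{\left(G,a \right)} = -8$ ($L{\left(G,a \right)} = -8 + 2 \cdot 0 \left(-5\right) a = -8 + 2 \cdot 0 a = -8 + 2 \cdot 0 = -8 + 0 = -8$)
$\left(-1\right) 0 L{\left(-1,-5 \right)} = \left(-1\right) 0 \left(-8\right) = 0 \left(-8\right) = 0$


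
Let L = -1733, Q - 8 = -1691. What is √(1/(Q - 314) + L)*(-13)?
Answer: -13*I*√6911221594/1997 ≈ -541.18*I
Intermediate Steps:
Q = -1683 (Q = 8 - 1691 = -1683)
√(1/(Q - 314) + L)*(-13) = √(1/(-1683 - 314) - 1733)*(-13) = √(1/(-1997) - 1733)*(-13) = √(-1/1997 - 1733)*(-13) = √(-3460802/1997)*(-13) = (I*√6911221594/1997)*(-13) = -13*I*√6911221594/1997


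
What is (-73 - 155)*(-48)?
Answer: 10944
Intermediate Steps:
(-73 - 155)*(-48) = -228*(-48) = 10944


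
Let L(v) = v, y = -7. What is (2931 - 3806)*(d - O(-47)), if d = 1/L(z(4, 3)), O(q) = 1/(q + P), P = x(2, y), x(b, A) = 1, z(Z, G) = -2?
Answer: 9625/23 ≈ 418.48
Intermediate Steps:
P = 1
O(q) = 1/(1 + q) (O(q) = 1/(q + 1) = 1/(1 + q))
d = -½ (d = 1/(-2) = -½ ≈ -0.50000)
(2931 - 3806)*(d - O(-47)) = (2931 - 3806)*(-½ - 1/(1 - 47)) = -875*(-½ - 1/(-46)) = -875*(-½ - 1*(-1/46)) = -875*(-½ + 1/46) = -875*(-11/23) = 9625/23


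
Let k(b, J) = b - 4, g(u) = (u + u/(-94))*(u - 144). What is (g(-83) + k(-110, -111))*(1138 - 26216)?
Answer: -21836630883/47 ≈ -4.6461e+8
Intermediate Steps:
g(u) = 93*u*(-144 + u)/94 (g(u) = (u + u*(-1/94))*(-144 + u) = (u - u/94)*(-144 + u) = (93*u/94)*(-144 + u) = 93*u*(-144 + u)/94)
k(b, J) = -4 + b
(g(-83) + k(-110, -111))*(1138 - 26216) = ((93/94)*(-83)*(-144 - 83) + (-4 - 110))*(1138 - 26216) = ((93/94)*(-83)*(-227) - 114)*(-25078) = (1752213/94 - 114)*(-25078) = (1741497/94)*(-25078) = -21836630883/47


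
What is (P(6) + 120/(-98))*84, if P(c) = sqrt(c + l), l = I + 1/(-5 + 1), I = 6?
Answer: -720/7 + 42*sqrt(47) ≈ 185.08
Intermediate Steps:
l = 23/4 (l = 6 + 1/(-5 + 1) = 6 + 1/(-4) = 6 - 1/4 = 23/4 ≈ 5.7500)
P(c) = sqrt(23/4 + c) (P(c) = sqrt(c + 23/4) = sqrt(23/4 + c))
(P(6) + 120/(-98))*84 = (sqrt(23 + 4*6)/2 + 120/(-98))*84 = (sqrt(23 + 24)/2 + 120*(-1/98))*84 = (sqrt(47)/2 - 60/49)*84 = (-60/49 + sqrt(47)/2)*84 = -720/7 + 42*sqrt(47)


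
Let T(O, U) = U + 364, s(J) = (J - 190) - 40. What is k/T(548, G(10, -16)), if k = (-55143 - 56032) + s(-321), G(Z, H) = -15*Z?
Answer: -55863/107 ≈ -522.08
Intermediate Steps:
s(J) = -230 + J (s(J) = (-190 + J) - 40 = -230 + J)
T(O, U) = 364 + U
k = -111726 (k = (-55143 - 56032) + (-230 - 321) = -111175 - 551 = -111726)
k/T(548, G(10, -16)) = -111726/(364 - 15*10) = -111726/(364 - 150) = -111726/214 = -111726*1/214 = -55863/107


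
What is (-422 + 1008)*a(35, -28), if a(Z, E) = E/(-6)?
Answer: 8204/3 ≈ 2734.7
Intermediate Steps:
a(Z, E) = -E/6 (a(Z, E) = E*(-1/6) = -E/6)
(-422 + 1008)*a(35, -28) = (-422 + 1008)*(-1/6*(-28)) = 586*(14/3) = 8204/3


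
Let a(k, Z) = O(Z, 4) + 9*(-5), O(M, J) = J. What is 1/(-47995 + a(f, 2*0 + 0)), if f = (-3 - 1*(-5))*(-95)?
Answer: -1/48036 ≈ -2.0818e-5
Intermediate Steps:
f = -190 (f = (-3 + 5)*(-95) = 2*(-95) = -190)
a(k, Z) = -41 (a(k, Z) = 4 + 9*(-5) = 4 - 45 = -41)
1/(-47995 + a(f, 2*0 + 0)) = 1/(-47995 - 41) = 1/(-48036) = -1/48036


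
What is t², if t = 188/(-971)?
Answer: 35344/942841 ≈ 0.037487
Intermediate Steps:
t = -188/971 (t = 188*(-1/971) = -188/971 ≈ -0.19361)
t² = (-188/971)² = 35344/942841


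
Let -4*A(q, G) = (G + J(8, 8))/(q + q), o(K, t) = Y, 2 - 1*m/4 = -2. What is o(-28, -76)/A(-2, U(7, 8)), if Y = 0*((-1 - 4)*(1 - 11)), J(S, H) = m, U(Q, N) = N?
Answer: 0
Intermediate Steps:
m = 16 (m = 8 - 4*(-2) = 8 + 8 = 16)
J(S, H) = 16
Y = 0 (Y = 0*(-5*(-10)) = 0*50 = 0)
o(K, t) = 0
A(q, G) = -(16 + G)/(8*q) (A(q, G) = -(G + 16)/(4*(q + q)) = -(16 + G)/(4*(2*q)) = -(16 + G)*1/(2*q)/4 = -(16 + G)/(8*q))
o(-28, -76)/A(-2, U(7, 8)) = 0/(((1/8)*(-16 - 1*8)/(-2))) = 0/(((1/8)*(-1/2)*(-16 - 8))) = 0/(((1/8)*(-1/2)*(-24))) = 0/(3/2) = 0*(2/3) = 0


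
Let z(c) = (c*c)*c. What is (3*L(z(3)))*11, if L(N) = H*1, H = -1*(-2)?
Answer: 66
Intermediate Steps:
H = 2
z(c) = c³ (z(c) = c²*c = c³)
L(N) = 2 (L(N) = 2*1 = 2)
(3*L(z(3)))*11 = (3*2)*11 = 6*11 = 66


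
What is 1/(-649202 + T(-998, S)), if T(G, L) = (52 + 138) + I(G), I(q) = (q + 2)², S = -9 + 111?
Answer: 1/343004 ≈ 2.9154e-6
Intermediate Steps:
S = 102
I(q) = (2 + q)²
T(G, L) = 190 + (2 + G)² (T(G, L) = (52 + 138) + (2 + G)² = 190 + (2 + G)²)
1/(-649202 + T(-998, S)) = 1/(-649202 + (190 + (2 - 998)²)) = 1/(-649202 + (190 + (-996)²)) = 1/(-649202 + (190 + 992016)) = 1/(-649202 + 992206) = 1/343004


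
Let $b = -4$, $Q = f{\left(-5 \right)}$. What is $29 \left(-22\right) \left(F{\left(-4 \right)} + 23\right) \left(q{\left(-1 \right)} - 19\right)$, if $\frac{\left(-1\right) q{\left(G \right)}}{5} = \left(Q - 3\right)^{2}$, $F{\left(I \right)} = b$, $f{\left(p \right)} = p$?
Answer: $4109358$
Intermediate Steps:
$Q = -5$
$F{\left(I \right)} = -4$
$q{\left(G \right)} = -320$ ($q{\left(G \right)} = - 5 \left(-5 - 3\right)^{2} = - 5 \left(-8\right)^{2} = \left(-5\right) 64 = -320$)
$29 \left(-22\right) \left(F{\left(-4 \right)} + 23\right) \left(q{\left(-1 \right)} - 19\right) = 29 \left(-22\right) \left(-4 + 23\right) \left(-320 - 19\right) = - 638 \cdot 19 \left(-339\right) = \left(-638\right) \left(-6441\right) = 4109358$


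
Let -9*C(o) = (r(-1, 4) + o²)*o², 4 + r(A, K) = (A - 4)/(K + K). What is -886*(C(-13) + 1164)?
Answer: 61323161/36 ≈ 1.7034e+6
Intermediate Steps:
r(A, K) = -4 + (-4 + A)/(2*K) (r(A, K) = -4 + (A - 4)/(K + K) = -4 + (-4 + A)/((2*K)) = -4 + (-4 + A)*(1/(2*K)) = -4 + (-4 + A)/(2*K))
C(o) = -o²*(-37/8 + o²)/9 (C(o) = -((½)*(-4 - 1 - 8*4)/4 + o²)*o²/9 = -((½)*(¼)*(-4 - 1 - 32) + o²)*o²/9 = -((½)*(¼)*(-37) + o²)*o²/9 = -(-37/8 + o²)*o²/9 = -o²*(-37/8 + o²)/9)
-886*(C(-13) + 1164) = -886*((1/72)*(-13)²*(37 - 8*(-13)²) + 1164) = -886*((1/72)*169*(37 - 8*169) + 1164) = -886*((1/72)*169*(37 - 1352) + 1164) = -886*((1/72)*169*(-1315) + 1164) = -886*(-222235/72 + 1164) = -886*(-138427/72) = 61323161/36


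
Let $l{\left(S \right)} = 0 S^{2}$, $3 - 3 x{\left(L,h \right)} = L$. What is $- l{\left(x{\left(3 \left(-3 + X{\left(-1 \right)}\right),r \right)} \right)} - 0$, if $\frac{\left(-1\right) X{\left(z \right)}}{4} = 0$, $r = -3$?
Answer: $0$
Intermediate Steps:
$X{\left(z \right)} = 0$ ($X{\left(z \right)} = \left(-4\right) 0 = 0$)
$x{\left(L,h \right)} = 1 - \frac{L}{3}$
$l{\left(S \right)} = 0$
$- l{\left(x{\left(3 \left(-3 + X{\left(-1 \right)}\right),r \right)} \right)} - 0 = \left(-1\right) 0 - 0 = 0 + 0 = 0$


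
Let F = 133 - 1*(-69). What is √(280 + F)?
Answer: √482 ≈ 21.954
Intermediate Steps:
F = 202 (F = 133 + 69 = 202)
√(280 + F) = √(280 + 202) = √482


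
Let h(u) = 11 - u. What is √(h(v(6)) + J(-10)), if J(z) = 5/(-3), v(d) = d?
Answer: √30/3 ≈ 1.8257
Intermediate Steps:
J(z) = -5/3 (J(z) = 5*(-⅓) = -5/3)
√(h(v(6)) + J(-10)) = √((11 - 1*6) - 5/3) = √((11 - 6) - 5/3) = √(5 - 5/3) = √(10/3) = √30/3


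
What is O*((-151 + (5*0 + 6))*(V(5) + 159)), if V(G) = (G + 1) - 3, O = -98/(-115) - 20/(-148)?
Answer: -19736298/851 ≈ -23192.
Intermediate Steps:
O = 4201/4255 (O = -98*(-1/115) - 20*(-1/148) = 98/115 + 5/37 = 4201/4255 ≈ 0.98731)
V(G) = -2 + G (V(G) = (1 + G) - 3 = -2 + G)
O*((-151 + (5*0 + 6))*(V(5) + 159)) = 4201*((-151 + (5*0 + 6))*((-2 + 5) + 159))/4255 = 4201*((-151 + (0 + 6))*(3 + 159))/4255 = 4201*((-151 + 6)*162)/4255 = 4201*(-145*162)/4255 = (4201/4255)*(-23490) = -19736298/851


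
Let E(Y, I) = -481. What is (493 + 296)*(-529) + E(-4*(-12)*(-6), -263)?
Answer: -417862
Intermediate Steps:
(493 + 296)*(-529) + E(-4*(-12)*(-6), -263) = (493 + 296)*(-529) - 481 = 789*(-529) - 481 = -417381 - 481 = -417862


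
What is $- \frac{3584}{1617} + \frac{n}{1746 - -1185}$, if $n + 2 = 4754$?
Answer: $- \frac{134320}{225687} \approx -0.59516$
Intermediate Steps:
$n = 4752$ ($n = -2 + 4754 = 4752$)
$- \frac{3584}{1617} + \frac{n}{1746 - -1185} = - \frac{3584}{1617} + \frac{4752}{1746 - -1185} = \left(-3584\right) \frac{1}{1617} + \frac{4752}{1746 + 1185} = - \frac{512}{231} + \frac{4752}{2931} = - \frac{512}{231} + 4752 \cdot \frac{1}{2931} = - \frac{512}{231} + \frac{1584}{977} = - \frac{134320}{225687}$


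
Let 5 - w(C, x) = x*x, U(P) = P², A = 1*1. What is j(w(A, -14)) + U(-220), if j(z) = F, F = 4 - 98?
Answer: 48306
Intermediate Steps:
A = 1
w(C, x) = 5 - x² (w(C, x) = 5 - x*x = 5 - x²)
F = -94
j(z) = -94
j(w(A, -14)) + U(-220) = -94 + (-220)² = -94 + 48400 = 48306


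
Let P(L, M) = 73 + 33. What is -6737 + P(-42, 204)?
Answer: -6631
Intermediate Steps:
P(L, M) = 106
-6737 + P(-42, 204) = -6737 + 106 = -6631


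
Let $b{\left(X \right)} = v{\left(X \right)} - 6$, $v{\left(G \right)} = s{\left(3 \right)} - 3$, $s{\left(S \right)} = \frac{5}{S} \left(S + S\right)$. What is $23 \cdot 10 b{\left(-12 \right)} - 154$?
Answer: $76$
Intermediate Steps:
$s{\left(S \right)} = 10$ ($s{\left(S \right)} = \frac{5}{S} 2 S = 10$)
$v{\left(G \right)} = 7$ ($v{\left(G \right)} = 10 - 3 = 7$)
$b{\left(X \right)} = 1$ ($b{\left(X \right)} = 7 - 6 = 1$)
$23 \cdot 10 b{\left(-12 \right)} - 154 = 23 \cdot 10 \cdot 1 - 154 = 230 \cdot 1 - 154 = 230 - 154 = 76$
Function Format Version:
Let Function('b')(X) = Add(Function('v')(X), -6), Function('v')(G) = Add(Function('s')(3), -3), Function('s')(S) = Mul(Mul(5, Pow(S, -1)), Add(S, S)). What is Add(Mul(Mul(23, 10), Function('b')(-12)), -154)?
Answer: 76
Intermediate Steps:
Function('s')(S) = 10 (Function('s')(S) = Mul(Mul(5, Pow(S, -1)), Mul(2, S)) = 10)
Function('v')(G) = 7 (Function('v')(G) = Add(10, -3) = 7)
Function('b')(X) = 1 (Function('b')(X) = Add(7, -6) = 1)
Add(Mul(Mul(23, 10), Function('b')(-12)), -154) = Add(Mul(Mul(23, 10), 1), -154) = Add(Mul(230, 1), -154) = Add(230, -154) = 76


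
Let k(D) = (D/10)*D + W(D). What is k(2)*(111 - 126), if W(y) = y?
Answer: -36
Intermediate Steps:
k(D) = D + D**2/10 (k(D) = (D/10)*D + D = D**2/10 + D = D + D**2/10)
k(2)*(111 - 126) = ((1/10)*2*(10 + 2))*(111 - 126) = ((1/10)*2*12)*(-15) = (12/5)*(-15) = -36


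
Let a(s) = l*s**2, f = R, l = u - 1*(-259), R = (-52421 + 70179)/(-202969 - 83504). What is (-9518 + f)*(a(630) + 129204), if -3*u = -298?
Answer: -11761994048063136/8681 ≈ -1.3549e+12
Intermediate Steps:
u = 298/3 (u = -1/3*(-298) = 298/3 ≈ 99.333)
R = -17758/286473 (R = 17758/(-286473) = 17758*(-1/286473) = -17758/286473 ≈ -0.061988)
l = 1075/3 (l = 298/3 - 1*(-259) = 298/3 + 259 = 1075/3 ≈ 358.33)
f = -17758/286473 ≈ -0.061988
a(s) = 1075*s**2/3
(-9518 + f)*(a(630) + 129204) = (-9518 - 17758/286473)*((1075/3)*630**2 + 129204) = -2726667772*((1075/3)*396900 + 129204)/286473 = -2726667772*(142222500 + 129204)/286473 = -2726667772/286473*142351704 = -11761994048063136/8681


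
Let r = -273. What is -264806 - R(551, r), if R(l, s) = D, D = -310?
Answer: -264496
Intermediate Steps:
R(l, s) = -310
-264806 - R(551, r) = -264806 - 1*(-310) = -264806 + 310 = -264496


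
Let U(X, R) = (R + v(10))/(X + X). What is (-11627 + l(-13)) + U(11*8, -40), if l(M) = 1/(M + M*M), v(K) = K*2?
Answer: -4988029/429 ≈ -11627.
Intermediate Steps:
v(K) = 2*K
l(M) = 1/(M + M**2)
U(X, R) = (20 + R)/(2*X) (U(X, R) = (R + 2*10)/(X + X) = (R + 20)/((2*X)) = (20 + R)*(1/(2*X)) = (20 + R)/(2*X))
(-11627 + l(-13)) + U(11*8, -40) = (-11627 + 1/((-13)*(1 - 13))) + (20 - 40)/(2*((11*8))) = (-11627 - 1/13/(-12)) + (1/2)*(-20)/88 = (-11627 - 1/13*(-1/12)) + (1/2)*(1/88)*(-20) = (-11627 + 1/156) - 5/44 = -1813811/156 - 5/44 = -4988029/429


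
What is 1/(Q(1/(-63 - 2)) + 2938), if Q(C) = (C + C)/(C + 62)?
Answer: 4029/11837200 ≈ 0.00034037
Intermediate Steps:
Q(C) = 2*C/(62 + C) (Q(C) = (2*C)/(62 + C) = 2*C/(62 + C))
1/(Q(1/(-63 - 2)) + 2938) = 1/(2/((-63 - 2)*(62 + 1/(-63 - 2))) + 2938) = 1/(2/(-65*(62 + 1/(-65))) + 2938) = 1/(2*(-1/65)/(62 - 1/65) + 2938) = 1/(2*(-1/65)/(4029/65) + 2938) = 1/(2*(-1/65)*(65/4029) + 2938) = 1/(-2/4029 + 2938) = 1/(11837200/4029) = 4029/11837200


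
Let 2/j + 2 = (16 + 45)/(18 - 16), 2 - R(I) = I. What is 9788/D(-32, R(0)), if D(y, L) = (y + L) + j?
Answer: -278958/853 ≈ -327.03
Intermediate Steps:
R(I) = 2 - I
j = 4/57 (j = 2/(-2 + (16 + 45)/(18 - 16)) = 2/(-2 + 61/2) = 2/(57/2) = 2*(2/57) = 4/57 ≈ 0.070175)
D(y, L) = 4/57 + L + y (D(y, L) = (y + L) + 4/57 = (L + y) + 4/57 = 4/57 + L + y)
9788/D(-32, R(0)) = 9788/(4/57 + (2 - 1*0) - 32) = 9788/(4/57 + (2 + 0) - 32) = 9788/(4/57 + 2 - 32) = 9788/(-1706/57) = 9788*(-57/1706) = -278958/853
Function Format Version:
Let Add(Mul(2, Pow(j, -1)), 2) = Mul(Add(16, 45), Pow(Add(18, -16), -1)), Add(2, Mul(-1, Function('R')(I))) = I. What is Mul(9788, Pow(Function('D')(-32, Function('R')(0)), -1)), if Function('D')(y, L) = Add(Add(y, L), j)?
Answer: Rational(-278958, 853) ≈ -327.03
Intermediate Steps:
Function('R')(I) = Add(2, Mul(-1, I))
j = Rational(4, 57) (j = Mul(2, Pow(Add(-2, Mul(Add(16, 45), Pow(Add(18, -16), -1))), -1)) = Mul(2, Pow(Add(-2, Mul(61, Pow(2, -1))), -1)) = Mul(2, Pow(Add(-2, Mul(61, Rational(1, 2))), -1)) = Mul(2, Pow(Add(-2, Rational(61, 2)), -1)) = Mul(2, Pow(Rational(57, 2), -1)) = Mul(2, Rational(2, 57)) = Rational(4, 57) ≈ 0.070175)
Function('D')(y, L) = Add(Rational(4, 57), L, y) (Function('D')(y, L) = Add(Add(y, L), Rational(4, 57)) = Add(Add(L, y), Rational(4, 57)) = Add(Rational(4, 57), L, y))
Mul(9788, Pow(Function('D')(-32, Function('R')(0)), -1)) = Mul(9788, Pow(Add(Rational(4, 57), Add(2, Mul(-1, 0)), -32), -1)) = Mul(9788, Pow(Add(Rational(4, 57), Add(2, 0), -32), -1)) = Mul(9788, Pow(Add(Rational(4, 57), 2, -32), -1)) = Mul(9788, Pow(Rational(-1706, 57), -1)) = Mul(9788, Rational(-57, 1706)) = Rational(-278958, 853)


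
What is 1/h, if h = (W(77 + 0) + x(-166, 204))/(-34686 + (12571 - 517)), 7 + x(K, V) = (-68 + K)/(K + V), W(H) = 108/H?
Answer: 16555308/8599 ≈ 1925.3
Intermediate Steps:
x(K, V) = -7 + (-68 + K)/(K + V)
h = 8599/16555308 (h = (108/(77 + 0) + (-68 - 7*204 - 6*(-166))/(-166 + 204))/(-34686 + (12571 - 517)) = (108/77 + (-68 - 1428 + 996)/38)/(-34686 + 12054) = (108*(1/77) + (1/38)*(-500))/(-22632) = (108/77 - 250/19)*(-1/22632) = -17198/1463*(-1/22632) = 8599/16555308 ≈ 0.00051941)
1/h = 1/(8599/16555308) = 16555308/8599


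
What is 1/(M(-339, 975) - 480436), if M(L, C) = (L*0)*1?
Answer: -1/480436 ≈ -2.0814e-6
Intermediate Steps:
M(L, C) = 0 (M(L, C) = 0*1 = 0)
1/(M(-339, 975) - 480436) = 1/(0 - 480436) = 1/(-480436) = -1/480436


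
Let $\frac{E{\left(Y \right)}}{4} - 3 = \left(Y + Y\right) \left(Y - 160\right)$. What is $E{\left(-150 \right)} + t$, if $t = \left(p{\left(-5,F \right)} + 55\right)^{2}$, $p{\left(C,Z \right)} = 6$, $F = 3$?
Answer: $375733$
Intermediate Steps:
$t = 3721$ ($t = \left(6 + 55\right)^{2} = 61^{2} = 3721$)
$E{\left(Y \right)} = 12 + 8 Y \left(-160 + Y\right)$ ($E{\left(Y \right)} = 12 + 4 \left(Y + Y\right) \left(Y - 160\right) = 12 + 4 \cdot 2 Y \left(-160 + Y\right) = 12 + 8 Y \left(-160 + Y\right)$)
$E{\left(-150 \right)} + t = \left(12 - -192000 + 8 \left(-150\right)^{2}\right) + 3721 = \left(12 + 192000 + 8 \cdot 22500\right) + 3721 = \left(12 + 192000 + 180000\right) + 3721 = 372012 + 3721 = 375733$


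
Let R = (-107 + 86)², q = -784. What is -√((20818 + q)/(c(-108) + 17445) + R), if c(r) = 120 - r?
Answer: -3*√1704861291/5891 ≈ -21.027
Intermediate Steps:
R = 441 (R = (-21)² = 441)
-√((20818 + q)/(c(-108) + 17445) + R) = -√((20818 - 784)/((120 - 1*(-108)) + 17445) + 441) = -√(20034/((120 + 108) + 17445) + 441) = -√(20034/(228 + 17445) + 441) = -√(20034/17673 + 441) = -√(20034*(1/17673) + 441) = -√(6678/5891 + 441) = -√(2604609/5891) = -3*√1704861291/5891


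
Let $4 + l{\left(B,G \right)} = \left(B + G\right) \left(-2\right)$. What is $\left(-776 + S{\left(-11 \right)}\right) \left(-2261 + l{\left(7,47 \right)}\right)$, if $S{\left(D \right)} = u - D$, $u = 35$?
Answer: $1732290$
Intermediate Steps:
$l{\left(B,G \right)} = -4 - 2 B - 2 G$ ($l{\left(B,G \right)} = -4 + \left(B + G\right) \left(-2\right) = -4 - \left(2 B + 2 G\right) = -4 - 2 B - 2 G$)
$S{\left(D \right)} = 35 - D$
$\left(-776 + S{\left(-11 \right)}\right) \left(-2261 + l{\left(7,47 \right)}\right) = \left(-776 + \left(35 - -11\right)\right) \left(-2261 - 112\right) = \left(-776 + \left(35 + 11\right)\right) \left(-2261 - 112\right) = \left(-776 + 46\right) \left(-2261 - 112\right) = \left(-730\right) \left(-2373\right) = 1732290$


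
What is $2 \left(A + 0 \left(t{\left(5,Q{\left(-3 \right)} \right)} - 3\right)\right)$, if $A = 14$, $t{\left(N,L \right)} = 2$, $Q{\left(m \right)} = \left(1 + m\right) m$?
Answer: $28$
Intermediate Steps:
$Q{\left(m \right)} = m \left(1 + m\right)$
$2 \left(A + 0 \left(t{\left(5,Q{\left(-3 \right)} \right)} - 3\right)\right) = 2 \left(14 + 0 \left(2 - 3\right)\right) = 2 \left(14 + 0 \left(-1\right)\right) = 2 \left(14 + 0\right) = 2 \cdot 14 = 28$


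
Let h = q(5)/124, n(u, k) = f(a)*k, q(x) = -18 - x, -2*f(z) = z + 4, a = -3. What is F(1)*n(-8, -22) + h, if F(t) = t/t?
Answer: 1341/124 ≈ 10.815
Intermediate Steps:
f(z) = -2 - z/2 (f(z) = -(z + 4)/2 = -(4 + z)/2 = -2 - z/2)
F(t) = 1
n(u, k) = -k/2 (n(u, k) = (-2 - ½*(-3))*k = (-2 + 3/2)*k = -k/2)
h = -23/124 (h = (-18 - 1*5)/124 = (-18 - 5)*(1/124) = -23*1/124 = -23/124 ≈ -0.18548)
F(1)*n(-8, -22) + h = 1*(-½*(-22)) - 23/124 = 1*11 - 23/124 = 11 - 23/124 = 1341/124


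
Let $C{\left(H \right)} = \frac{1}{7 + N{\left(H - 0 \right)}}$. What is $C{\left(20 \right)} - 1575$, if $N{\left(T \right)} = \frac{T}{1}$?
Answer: $- \frac{42524}{27} \approx -1575.0$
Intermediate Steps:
$N{\left(T \right)} = T$ ($N{\left(T \right)} = T 1 = T$)
$C{\left(H \right)} = \frac{1}{7 + H}$ ($C{\left(H \right)} = \frac{1}{7 + \left(H - 0\right)} = \frac{1}{7 + \left(H + 0\right)} = \frac{1}{7 + H}$)
$C{\left(20 \right)} - 1575 = \frac{1}{7 + 20} - 1575 = \frac{1}{27} + \left(-2215 + 640\right) = \frac{1}{27} - 1575 = - \frac{42524}{27}$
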